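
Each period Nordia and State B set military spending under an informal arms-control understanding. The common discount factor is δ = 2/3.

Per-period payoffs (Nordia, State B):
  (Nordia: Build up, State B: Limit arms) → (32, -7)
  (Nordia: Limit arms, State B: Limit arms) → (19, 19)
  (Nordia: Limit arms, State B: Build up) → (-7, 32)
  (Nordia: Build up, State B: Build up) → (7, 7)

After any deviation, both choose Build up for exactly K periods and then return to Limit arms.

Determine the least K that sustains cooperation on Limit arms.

2

Need Σ_{k=1}^{K} δ^k ≥ (32−19)/(19−7) = 1.0833 at δ = 2/3.
At K = 1 the sum is 0.6667 < 1.0833; at K = 2 it is 1.1111 ≥ 1.0833.
So the minimum punishment length is K = 2.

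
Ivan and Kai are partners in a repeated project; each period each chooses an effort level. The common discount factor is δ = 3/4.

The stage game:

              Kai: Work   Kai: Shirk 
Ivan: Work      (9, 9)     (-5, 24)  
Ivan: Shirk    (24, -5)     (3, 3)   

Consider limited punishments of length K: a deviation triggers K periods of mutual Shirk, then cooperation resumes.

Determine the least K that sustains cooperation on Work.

No profitable deviation requires (9−3)(δ+…+δ^K) ≥ 24−9, i.e. δ+…+δ^K ≥ 5/2 ≈ 2.5000.
With δ = 3/4, the partial sums are K=1: 0.7500, K=2: 1.3125, …, K=5: 2.2881, K=6: 2.4661, K=7: 2.5995.
K = 7 is the first length at which the sum reaches 2.5000.

7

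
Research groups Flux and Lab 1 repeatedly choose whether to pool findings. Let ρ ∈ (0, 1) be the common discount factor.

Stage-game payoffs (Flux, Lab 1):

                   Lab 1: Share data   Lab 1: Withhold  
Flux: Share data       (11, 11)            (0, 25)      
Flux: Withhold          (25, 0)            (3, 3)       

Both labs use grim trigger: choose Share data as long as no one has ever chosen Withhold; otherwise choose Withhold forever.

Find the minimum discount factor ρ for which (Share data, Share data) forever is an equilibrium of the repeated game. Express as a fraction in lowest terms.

7/11

Under grim trigger the critical discount factor is (T−C)/(T−P) with T = 25, C = 11, P = 3.
ρ* = (25−11)/(25−3) = 14/22 = 7/11.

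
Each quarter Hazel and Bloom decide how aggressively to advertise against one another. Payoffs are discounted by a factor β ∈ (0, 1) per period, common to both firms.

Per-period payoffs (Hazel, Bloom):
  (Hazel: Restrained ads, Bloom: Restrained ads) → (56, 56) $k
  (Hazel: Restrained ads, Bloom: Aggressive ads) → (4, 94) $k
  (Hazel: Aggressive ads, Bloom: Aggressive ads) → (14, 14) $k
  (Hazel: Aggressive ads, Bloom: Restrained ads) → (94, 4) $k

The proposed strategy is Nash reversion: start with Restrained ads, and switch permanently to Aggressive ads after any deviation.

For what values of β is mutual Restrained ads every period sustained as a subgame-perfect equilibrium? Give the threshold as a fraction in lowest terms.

Cooperation forever yields 56 each period: 56/(1−β).
Deviating yields 94 once, then 14 forever: 94 + 14β/(1−β).
No profitable deviation requires 56/(1−β) ≥ 94 + 14β/(1−β).
Multiplying by (1−β): 56 ≥ 94(1−β) + 14β = 94 − 80β.
So 80β ≥ 38, i.e. β ≥ 38/80 = 19/40.

19/40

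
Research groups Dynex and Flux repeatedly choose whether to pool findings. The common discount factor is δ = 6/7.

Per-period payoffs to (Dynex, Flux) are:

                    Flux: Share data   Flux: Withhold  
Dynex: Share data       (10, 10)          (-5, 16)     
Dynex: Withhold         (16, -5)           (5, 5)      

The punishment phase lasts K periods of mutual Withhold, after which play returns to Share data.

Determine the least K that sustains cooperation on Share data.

2

Need Σ_{k=1}^{K} δ^k ≥ (16−10)/(10−5) = 1.2000 at δ = 6/7.
At K = 1 the sum is 0.8571 < 1.2000; at K = 2 it is 1.5918 ≥ 1.2000.
So the minimum punishment length is K = 2.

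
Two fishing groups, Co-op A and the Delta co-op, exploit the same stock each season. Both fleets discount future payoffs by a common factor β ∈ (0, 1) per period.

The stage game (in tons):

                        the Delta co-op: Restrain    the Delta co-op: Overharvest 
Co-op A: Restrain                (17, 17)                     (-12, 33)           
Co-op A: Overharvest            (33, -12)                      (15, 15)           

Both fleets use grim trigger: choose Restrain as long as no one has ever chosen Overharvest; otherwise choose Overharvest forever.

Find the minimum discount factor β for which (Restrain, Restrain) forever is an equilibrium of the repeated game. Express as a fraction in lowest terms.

Cooperation forever yields 17 each period: 17/(1−β).
Deviating yields 33 once, then 15 forever: 33 + 15β/(1−β).
No profitable deviation requires 17/(1−β) ≥ 33 + 15β/(1−β).
Multiplying by (1−β): 17 ≥ 33(1−β) + 15β = 33 − 18β.
So 18β ≥ 16, i.e. β ≥ 16/18 = 8/9.

8/9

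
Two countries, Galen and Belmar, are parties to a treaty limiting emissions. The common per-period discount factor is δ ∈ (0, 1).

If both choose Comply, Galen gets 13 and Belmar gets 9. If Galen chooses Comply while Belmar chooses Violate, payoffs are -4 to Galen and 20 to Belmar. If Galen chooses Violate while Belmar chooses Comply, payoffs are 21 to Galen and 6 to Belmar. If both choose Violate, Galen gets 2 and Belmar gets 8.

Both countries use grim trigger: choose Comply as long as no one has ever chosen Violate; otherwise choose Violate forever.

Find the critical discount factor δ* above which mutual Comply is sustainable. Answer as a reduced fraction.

Galen: cooperation gives 13 each period; deviation gives 21 once then 2 forever.
  13/(1−δ) ≥ 21 + 2δ/(1−δ) ⇒ δ ≥ 8/19.
Belmar: cooperation gives 9 each period; deviation gives 20 once then 8 forever.
  δ ≥ 11/12.
Both must hold, so the binding constraint is Belmar's: δ ≥ 11/12.

11/12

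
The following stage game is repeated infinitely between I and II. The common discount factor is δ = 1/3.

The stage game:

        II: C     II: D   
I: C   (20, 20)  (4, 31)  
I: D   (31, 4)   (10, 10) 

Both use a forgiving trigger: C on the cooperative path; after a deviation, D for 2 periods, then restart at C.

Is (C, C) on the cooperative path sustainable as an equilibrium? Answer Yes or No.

No

IC: δ+…+δ^2 ≥ (31−20)/(20−10) = 11/10.
At δ = 1/3: partial sum = 0.4444 < 1.1000. Cooperation not sustainable.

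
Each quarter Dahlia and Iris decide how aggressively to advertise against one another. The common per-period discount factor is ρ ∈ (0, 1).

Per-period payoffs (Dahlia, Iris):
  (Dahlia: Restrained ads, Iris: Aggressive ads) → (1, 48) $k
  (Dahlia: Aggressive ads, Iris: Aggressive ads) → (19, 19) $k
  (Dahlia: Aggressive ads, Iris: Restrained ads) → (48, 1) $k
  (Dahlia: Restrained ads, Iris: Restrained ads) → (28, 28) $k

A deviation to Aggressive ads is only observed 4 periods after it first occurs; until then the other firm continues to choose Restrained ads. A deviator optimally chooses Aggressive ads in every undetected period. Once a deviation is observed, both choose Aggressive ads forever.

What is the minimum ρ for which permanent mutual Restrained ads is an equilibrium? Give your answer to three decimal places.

0.911

The best deviation is to choose Aggressive ads for all 4 undetected periods, earning 48 each, then 19 forever once detected.
Deviation value: 48(1−ρ^4)/(1−ρ) + 19ρ^4/(1−ρ); cooperation value: 28/(1−ρ).
IC: 28 ≥ 48(1−ρ^4) + 19ρ^4 = 48 − 29ρ^4.
So ρ^4 ≥ 20/29, giving ρ ≥ (20/29)^(1/4) ≈ 0.911.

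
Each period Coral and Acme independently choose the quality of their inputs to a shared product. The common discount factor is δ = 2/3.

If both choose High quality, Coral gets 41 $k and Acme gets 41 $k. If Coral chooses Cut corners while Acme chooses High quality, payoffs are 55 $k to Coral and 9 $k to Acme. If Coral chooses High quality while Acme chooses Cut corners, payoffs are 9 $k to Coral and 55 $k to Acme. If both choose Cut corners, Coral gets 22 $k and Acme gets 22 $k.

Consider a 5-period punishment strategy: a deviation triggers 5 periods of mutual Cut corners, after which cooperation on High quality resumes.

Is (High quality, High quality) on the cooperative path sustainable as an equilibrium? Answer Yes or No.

Comparing payoff streams over the 6 periods until play realigns: cooperate → 41(1+δ+…+δ^5); deviate → 55 + 22(δ+…+δ^5).
Cooperation is sustained iff (41−22)(δ+…+δ^5) ≥ 55−41.
δ+…+δ^5 = 2/3·(1−(2/3)^5)/(1−2/3) = 1.7366, and (55−41)/(41−22) = 0.7368.
1.7366 ≥ 0.7368, so cooperation is sustainable.

Yes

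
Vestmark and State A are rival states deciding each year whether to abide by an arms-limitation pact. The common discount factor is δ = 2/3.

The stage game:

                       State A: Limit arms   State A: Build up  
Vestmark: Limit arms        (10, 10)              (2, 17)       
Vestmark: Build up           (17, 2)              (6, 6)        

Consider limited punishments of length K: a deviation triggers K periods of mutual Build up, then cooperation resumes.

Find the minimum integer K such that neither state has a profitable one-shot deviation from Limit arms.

No profitable deviation requires (10−6)(δ+…+δ^K) ≥ 17−10, i.e. δ+…+δ^K ≥ 7/4 ≈ 1.7500.
With δ = 2/3, the partial sums are K=1: 0.6667, K=2: 1.1111, K=3: 1.4074, K=4: 1.6049, K=5: 1.7366, K=6: 1.8244.
K = 6 is the first length at which the sum reaches 1.7500.

6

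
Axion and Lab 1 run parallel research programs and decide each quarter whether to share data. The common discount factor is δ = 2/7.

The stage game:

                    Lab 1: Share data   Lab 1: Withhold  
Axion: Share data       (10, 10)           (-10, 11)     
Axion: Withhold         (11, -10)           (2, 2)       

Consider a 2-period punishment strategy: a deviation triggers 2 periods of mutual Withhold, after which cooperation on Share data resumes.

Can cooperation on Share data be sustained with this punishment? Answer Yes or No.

IC: δ+…+δ^2 ≥ (11−10)/(10−2) = 1/8.
At δ = 2/7: partial sum = 0.3673 ≥ 0.1250. Cooperation sustainable.

Yes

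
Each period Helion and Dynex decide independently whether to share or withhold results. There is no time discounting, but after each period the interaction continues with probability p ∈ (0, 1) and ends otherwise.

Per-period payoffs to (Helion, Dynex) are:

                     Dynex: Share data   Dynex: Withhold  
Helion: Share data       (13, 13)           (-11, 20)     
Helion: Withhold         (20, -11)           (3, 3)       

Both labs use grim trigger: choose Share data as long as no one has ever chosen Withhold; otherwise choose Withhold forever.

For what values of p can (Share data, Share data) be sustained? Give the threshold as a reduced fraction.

7/17

Expected cooperation value is 13 + p·13 + p²·13 + … = 13/(1−p); deviation gives 20 + p·3/(1−p).
13 ≥ 20(1−p) + 3p ⇒ 17p ≥ 7 ⇒ p ≥ 7/17.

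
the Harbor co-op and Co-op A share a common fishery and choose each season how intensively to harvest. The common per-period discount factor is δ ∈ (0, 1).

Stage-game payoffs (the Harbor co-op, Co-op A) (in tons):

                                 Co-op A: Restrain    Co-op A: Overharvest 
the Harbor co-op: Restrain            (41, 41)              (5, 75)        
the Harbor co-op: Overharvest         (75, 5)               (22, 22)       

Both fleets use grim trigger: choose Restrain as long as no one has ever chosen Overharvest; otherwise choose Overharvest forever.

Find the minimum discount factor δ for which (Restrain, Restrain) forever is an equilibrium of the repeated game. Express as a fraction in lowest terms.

Cooperation forever yields 41 each period: 41/(1−δ).
Deviating yields 75 once, then 22 forever: 75 + 22δ/(1−δ).
No profitable deviation requires 41/(1−δ) ≥ 75 + 22δ/(1−δ).
Multiplying by (1−δ): 41 ≥ 75(1−δ) + 22δ = 75 − 53δ.
So 53δ ≥ 34, i.e. δ ≥ 34/53.

34/53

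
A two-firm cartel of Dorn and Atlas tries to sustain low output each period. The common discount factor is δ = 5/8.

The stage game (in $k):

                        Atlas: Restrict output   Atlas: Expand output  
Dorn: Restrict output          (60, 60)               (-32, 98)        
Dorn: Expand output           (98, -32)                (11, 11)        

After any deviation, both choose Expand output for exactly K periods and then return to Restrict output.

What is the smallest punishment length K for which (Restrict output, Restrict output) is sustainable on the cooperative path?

2

Need Σ_{k=1}^{K} δ^k ≥ (98−60)/(60−11) = 0.7755 at δ = 5/8.
At K = 1 the sum is 0.6250 < 0.7755; at K = 2 it is 1.0156 ≥ 0.7755.
So the minimum punishment length is K = 2.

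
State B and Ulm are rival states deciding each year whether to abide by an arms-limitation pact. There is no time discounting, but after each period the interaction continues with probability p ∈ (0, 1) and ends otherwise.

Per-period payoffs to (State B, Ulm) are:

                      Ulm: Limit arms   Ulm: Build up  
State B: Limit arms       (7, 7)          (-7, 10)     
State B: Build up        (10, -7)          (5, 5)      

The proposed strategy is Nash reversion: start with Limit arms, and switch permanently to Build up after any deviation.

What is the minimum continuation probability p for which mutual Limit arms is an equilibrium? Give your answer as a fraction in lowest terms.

Expected cooperation value is 7 + p·7 + p²·7 + … = 7/(1−p); deviation gives 10 + p·5/(1−p).
7 ≥ 10(1−p) + 5p ⇒ 5p ≥ 3 ⇒ p ≥ 3/5.

3/5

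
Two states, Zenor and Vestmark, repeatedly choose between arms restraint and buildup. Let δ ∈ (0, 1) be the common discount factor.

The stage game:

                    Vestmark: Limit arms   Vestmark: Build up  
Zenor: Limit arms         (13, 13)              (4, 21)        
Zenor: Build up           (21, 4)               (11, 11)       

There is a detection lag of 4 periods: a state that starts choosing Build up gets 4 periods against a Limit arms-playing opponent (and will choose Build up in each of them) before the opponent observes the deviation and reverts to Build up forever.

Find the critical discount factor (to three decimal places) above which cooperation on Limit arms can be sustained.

Deviating for the 4 undetected periods gains 21−13 = 8 per period over cooperation, then loses 13−11 = 2 per period forever once punishment starts.
Gain: 8(1 + δ + … + δ^3); loss: 2·δ^4/(1−δ).
No profitable deviation ⇔ 8(1−δ^4) ≤ 2·δ^4, i.e. δ^4 ≥ 8/(8+2) = 4/5.
Hence δ ≥ (4/5)^(1/4) ≈ 0.946.

0.946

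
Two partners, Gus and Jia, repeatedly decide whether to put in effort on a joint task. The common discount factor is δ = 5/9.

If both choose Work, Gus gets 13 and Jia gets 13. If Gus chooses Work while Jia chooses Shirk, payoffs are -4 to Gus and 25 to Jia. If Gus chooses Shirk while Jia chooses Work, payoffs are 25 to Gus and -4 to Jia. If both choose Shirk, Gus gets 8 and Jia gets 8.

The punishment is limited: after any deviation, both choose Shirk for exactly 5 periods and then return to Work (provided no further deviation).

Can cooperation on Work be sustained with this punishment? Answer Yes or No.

No

Comparing payoff streams over the 6 periods until play realigns: cooperate → 13(1+δ+…+δ^5); deviate → 25 + 8(δ+…+δ^5).
Cooperation is sustained iff (13−8)(δ+…+δ^5) ≥ 25−13.
δ+…+δ^5 = 5/9·(1−(5/9)^5)/(1−5/9) = 1.1838, and (25−13)/(13−8) = 2.4000.
1.1838 < 2.4000, so cooperation is not sustainable.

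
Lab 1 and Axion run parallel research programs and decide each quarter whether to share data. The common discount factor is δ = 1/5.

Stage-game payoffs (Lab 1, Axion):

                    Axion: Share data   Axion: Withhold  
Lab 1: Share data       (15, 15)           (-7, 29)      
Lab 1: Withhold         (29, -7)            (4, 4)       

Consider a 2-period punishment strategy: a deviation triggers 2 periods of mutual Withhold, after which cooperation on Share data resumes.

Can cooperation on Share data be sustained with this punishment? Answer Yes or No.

No

Comparing payoff streams over the 3 periods until play realigns: cooperate → 15(1+δ+…+δ^2); deviate → 29 + 4(δ+…+δ^2).
Cooperation is sustained iff (15−4)(δ+…+δ^2) ≥ 29−15.
δ+…+δ^2 = 1/5·(1−(1/5)^2)/(1−1/5) = 0.2400, and (29−15)/(15−4) = 1.2727.
0.2400 < 1.2727, so cooperation is not sustainable.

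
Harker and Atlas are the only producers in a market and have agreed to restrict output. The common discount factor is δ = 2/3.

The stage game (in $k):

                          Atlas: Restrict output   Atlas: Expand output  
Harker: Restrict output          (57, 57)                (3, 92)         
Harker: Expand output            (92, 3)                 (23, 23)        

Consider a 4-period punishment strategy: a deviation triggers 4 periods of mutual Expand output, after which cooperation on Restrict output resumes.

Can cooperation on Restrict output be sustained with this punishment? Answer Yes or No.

Yes

A one-shot deviation gives 92 now, then 23 for 4 periods, then back to 57.
Gain from deviating: (92−57) today; loss: (57−23) in each of the next 4 periods.
No-deviation condition: (57−23)(δ+…+δ^4) ≥ 92−57, i.e. δ+…+δ^4 ≥ 35/34.
At δ = 2/3: δ+…+δ^4 = 1.6049 ≥ 1.0294.
So cooperation is sustainable.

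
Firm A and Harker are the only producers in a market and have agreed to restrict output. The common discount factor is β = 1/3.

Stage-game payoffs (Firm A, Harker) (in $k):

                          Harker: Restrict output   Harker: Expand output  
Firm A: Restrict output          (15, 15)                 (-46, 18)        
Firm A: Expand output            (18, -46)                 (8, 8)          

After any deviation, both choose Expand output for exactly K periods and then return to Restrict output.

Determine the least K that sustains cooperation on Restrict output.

Need Σ_{k=1}^{K} β^k ≥ (18−15)/(15−8) = 0.4286 at β = 1/3.
At K = 1 the sum is 0.3333 < 0.4286; at K = 2 it is 0.4444 ≥ 0.4286.
So the minimum punishment length is K = 2.

2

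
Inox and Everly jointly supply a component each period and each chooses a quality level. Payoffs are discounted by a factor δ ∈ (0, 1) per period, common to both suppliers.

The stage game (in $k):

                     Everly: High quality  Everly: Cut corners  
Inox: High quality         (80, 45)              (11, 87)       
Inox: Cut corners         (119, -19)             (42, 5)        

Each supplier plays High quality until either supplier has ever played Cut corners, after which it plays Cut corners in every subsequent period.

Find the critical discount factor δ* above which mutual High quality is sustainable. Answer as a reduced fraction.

For Inox: deviation gain 119−80 = 39, per-period punishment loss 80−42 = 38. IC gives δ ≥ 39/77.
For Everly: gain 42, loss 40 per period, so δ ≥ 42/82 = 21/41.
The tighter constraint is Everly's, so cooperation needs δ ≥ 21/41.

21/41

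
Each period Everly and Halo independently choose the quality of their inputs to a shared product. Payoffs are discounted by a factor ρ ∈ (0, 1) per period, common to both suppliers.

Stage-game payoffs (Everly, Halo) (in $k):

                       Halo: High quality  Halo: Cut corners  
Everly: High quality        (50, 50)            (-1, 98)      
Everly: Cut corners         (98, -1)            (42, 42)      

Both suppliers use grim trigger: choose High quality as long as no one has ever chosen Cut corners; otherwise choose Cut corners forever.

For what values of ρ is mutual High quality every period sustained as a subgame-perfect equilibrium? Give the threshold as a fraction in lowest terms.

Under grim trigger the critical discount factor is (T−C)/(T−P) with T = 98, C = 50, P = 42.
ρ* = (98−50)/(98−42) = 48/56 = 6/7.

6/7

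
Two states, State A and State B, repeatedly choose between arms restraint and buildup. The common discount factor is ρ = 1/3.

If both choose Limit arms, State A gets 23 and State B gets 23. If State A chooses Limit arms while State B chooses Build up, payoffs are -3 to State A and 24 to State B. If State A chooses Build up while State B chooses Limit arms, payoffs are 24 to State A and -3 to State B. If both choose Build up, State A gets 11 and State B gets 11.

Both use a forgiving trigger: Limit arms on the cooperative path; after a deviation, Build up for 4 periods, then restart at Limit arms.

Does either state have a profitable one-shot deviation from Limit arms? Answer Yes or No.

No

IC: ρ+…+ρ^4 ≥ (24−23)/(23−11) = 1/12.
At ρ = 1/3: partial sum = 0.4938 ≥ 0.0833. Cooperation sustainable.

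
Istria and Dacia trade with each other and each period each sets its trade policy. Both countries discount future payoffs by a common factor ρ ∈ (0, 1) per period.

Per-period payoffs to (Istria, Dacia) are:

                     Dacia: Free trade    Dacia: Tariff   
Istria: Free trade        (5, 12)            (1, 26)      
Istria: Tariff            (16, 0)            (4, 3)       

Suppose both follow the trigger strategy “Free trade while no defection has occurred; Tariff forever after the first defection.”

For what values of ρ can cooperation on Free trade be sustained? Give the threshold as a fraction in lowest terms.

11/12

Istria's threshold: (16−5)/(16−4) = 11/12.
Dacia's threshold: (26−12)/(26−3) = 14/23.
11/12 > 14/23, so Istria binds and ρ* = 11/12.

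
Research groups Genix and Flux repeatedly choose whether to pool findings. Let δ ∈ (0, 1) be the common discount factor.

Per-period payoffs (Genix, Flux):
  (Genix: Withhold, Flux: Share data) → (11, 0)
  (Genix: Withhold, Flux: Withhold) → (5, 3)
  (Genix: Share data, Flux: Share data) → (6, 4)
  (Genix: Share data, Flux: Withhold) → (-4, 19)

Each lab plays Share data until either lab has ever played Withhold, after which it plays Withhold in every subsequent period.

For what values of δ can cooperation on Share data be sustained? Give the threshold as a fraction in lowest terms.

15/16

Genix: cooperation gives 6 each period; deviation gives 11 once then 5 forever.
  6/(1−δ) ≥ 11 + 5δ/(1−δ) ⇒ δ ≥ 5/6.
Flux: cooperation gives 4 each period; deviation gives 19 once then 3 forever.
  δ ≥ 15/16.
Both must hold, so the binding constraint is Flux's: δ ≥ 15/16.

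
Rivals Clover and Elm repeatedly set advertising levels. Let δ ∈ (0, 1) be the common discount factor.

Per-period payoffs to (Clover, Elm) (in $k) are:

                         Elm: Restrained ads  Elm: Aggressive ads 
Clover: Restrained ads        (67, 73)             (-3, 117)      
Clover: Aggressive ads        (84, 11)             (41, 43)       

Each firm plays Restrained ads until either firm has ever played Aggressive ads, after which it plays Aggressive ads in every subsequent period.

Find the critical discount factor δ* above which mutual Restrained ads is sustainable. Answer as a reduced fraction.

22/37

Clover's threshold: (84−67)/(84−41) = 17/43.
Elm's threshold: (117−73)/(117−43) = 22/37.
17/43 < 22/37, so Elm binds and δ* = 22/37.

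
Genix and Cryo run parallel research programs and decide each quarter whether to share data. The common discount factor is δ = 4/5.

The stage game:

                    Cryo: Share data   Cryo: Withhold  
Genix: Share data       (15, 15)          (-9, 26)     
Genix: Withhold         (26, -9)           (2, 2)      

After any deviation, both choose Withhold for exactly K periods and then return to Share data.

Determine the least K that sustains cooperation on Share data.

2

No profitable deviation requires (15−2)(δ+…+δ^K) ≥ 26−15, i.e. δ+…+δ^K ≥ 11/13 ≈ 0.8462.
With δ = 4/5, the partial sums are K=1: 0.8000, K=2: 1.4400.
K = 2 is the first length at which the sum reaches 0.8462.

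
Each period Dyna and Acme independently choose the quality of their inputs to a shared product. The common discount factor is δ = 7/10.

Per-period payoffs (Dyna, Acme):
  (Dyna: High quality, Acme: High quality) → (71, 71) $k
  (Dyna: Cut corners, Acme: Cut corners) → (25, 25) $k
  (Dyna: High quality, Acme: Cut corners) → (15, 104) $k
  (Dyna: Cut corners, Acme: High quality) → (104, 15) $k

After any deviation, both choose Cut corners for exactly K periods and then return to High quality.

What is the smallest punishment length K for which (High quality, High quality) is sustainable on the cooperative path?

2

No profitable deviation requires (71−25)(δ+…+δ^K) ≥ 104−71, i.e. δ+…+δ^K ≥ 33/46 ≈ 0.7174.
With δ = 7/10, the partial sums are K=1: 0.7000, K=2: 1.1900.
K = 2 is the first length at which the sum reaches 0.7174.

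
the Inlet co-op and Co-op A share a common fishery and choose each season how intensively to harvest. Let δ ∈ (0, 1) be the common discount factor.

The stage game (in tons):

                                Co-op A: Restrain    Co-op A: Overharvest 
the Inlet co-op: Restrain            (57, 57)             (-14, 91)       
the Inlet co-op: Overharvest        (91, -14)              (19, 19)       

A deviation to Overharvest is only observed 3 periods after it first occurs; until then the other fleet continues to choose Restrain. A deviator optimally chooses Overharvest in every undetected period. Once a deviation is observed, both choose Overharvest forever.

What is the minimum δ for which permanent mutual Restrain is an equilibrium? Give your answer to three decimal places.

0.779

Deviating for the 3 undetected periods gains 91−57 = 34 per period over cooperation, then loses 57−19 = 38 per period forever once punishment starts.
Gain: 34(1 + δ + … + δ^2); loss: 38·δ^3/(1−δ).
No profitable deviation ⇔ 34(1−δ^3) ≤ 38·δ^3, i.e. δ^3 ≥ 34/(34+38) = 17/36.
Hence δ ≥ (17/36)^(1/3) ≈ 0.779.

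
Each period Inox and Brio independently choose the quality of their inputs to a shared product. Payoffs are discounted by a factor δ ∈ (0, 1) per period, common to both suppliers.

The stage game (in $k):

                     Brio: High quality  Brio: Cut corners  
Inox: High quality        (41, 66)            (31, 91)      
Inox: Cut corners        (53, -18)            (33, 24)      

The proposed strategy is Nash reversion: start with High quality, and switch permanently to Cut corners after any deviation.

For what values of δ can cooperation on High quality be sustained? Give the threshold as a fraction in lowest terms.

3/5

Inox: cooperation gives 41 each period; deviation gives 53 once then 33 forever.
  41/(1−δ) ≥ 53 + 33δ/(1−δ) ⇒ δ ≥ 12/20 = 3/5.
Brio: cooperation gives 66 each period; deviation gives 91 once then 24 forever.
  δ ≥ 25/67.
Both must hold, so the binding constraint is Inox's: δ ≥ 3/5.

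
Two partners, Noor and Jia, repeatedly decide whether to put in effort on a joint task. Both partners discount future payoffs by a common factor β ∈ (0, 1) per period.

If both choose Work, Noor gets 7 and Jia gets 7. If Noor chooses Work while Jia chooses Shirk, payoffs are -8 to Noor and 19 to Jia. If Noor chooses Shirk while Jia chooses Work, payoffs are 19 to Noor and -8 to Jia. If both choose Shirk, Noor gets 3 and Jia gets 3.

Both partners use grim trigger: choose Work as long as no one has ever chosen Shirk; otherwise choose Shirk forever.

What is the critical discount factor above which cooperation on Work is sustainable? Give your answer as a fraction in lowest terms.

3/4

Under grim trigger the critical discount factor is (T−C)/(T−P) with T = 19, C = 7, P = 3.
β* = (19−7)/(19−3) = 12/16 = 3/4.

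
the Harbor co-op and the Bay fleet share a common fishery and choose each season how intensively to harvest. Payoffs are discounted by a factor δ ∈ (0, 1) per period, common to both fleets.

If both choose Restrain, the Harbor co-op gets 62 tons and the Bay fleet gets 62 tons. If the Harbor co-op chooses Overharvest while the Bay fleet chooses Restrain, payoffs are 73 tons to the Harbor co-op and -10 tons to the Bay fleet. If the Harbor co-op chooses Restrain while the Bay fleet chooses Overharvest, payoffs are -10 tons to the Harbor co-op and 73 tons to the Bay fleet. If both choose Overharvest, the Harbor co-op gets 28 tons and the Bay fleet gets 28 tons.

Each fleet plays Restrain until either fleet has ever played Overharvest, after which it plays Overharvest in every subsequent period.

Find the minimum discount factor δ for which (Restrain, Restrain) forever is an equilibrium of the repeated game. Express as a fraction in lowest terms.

11/45

62/(1−δ) ≥ 73 + 28δ/(1−δ)
62 ≥ 73 − 45δ
δ ≥ 11/45.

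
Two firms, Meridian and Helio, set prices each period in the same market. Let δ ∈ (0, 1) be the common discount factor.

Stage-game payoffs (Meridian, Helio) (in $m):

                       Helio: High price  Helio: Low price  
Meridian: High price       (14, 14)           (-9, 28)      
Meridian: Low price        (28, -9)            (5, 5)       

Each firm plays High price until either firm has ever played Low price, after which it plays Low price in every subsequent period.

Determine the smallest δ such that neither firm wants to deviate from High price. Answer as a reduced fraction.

14/23

Under grim trigger the critical discount factor is (T−C)/(T−P) with T = 28, C = 14, P = 5.
δ* = (28−14)/(28−5) = 14/23.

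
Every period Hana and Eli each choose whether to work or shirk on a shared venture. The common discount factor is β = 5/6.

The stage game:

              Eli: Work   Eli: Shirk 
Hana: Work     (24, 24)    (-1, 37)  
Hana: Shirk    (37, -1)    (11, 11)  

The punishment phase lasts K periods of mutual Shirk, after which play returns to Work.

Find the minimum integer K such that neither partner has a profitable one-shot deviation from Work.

2

No profitable deviation requires (24−11)(β+…+β^K) ≥ 37−24, i.e. β+…+β^K ≥ 1 ≈ 1.0000.
With β = 5/6, the partial sums are K=1: 0.8333, K=2: 1.5278.
K = 2 is the first length at which the sum reaches 1.0000.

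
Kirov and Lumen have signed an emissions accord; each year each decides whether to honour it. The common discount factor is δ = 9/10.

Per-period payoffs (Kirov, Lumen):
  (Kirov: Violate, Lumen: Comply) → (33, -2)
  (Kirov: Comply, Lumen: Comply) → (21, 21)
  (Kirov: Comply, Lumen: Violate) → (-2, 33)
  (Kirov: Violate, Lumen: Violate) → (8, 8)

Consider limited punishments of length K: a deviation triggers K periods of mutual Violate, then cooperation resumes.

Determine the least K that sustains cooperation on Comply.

Need Σ_{k=1}^{K} δ^k ≥ (33−21)/(21−8) = 0.9231 at δ = 9/10.
At K = 1 the sum is 0.9000 < 0.9231; at K = 2 it is 1.7100 ≥ 0.9231.
So the minimum punishment length is K = 2.

2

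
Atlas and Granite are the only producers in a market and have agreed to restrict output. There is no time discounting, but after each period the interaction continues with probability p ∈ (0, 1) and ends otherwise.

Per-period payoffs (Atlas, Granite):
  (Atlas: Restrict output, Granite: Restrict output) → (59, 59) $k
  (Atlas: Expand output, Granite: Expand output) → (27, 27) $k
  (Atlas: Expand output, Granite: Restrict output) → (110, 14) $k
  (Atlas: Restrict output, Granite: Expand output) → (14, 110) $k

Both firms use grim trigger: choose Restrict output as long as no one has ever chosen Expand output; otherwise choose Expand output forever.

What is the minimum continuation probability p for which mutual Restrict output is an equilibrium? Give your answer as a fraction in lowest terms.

51/83

Expected cooperation value is 59 + p·59 + p²·59 + … = 59/(1−p); deviation gives 110 + p·27/(1−p).
59 ≥ 110(1−p) + 27p ⇒ 83p ≥ 51 ⇒ p ≥ 51/83.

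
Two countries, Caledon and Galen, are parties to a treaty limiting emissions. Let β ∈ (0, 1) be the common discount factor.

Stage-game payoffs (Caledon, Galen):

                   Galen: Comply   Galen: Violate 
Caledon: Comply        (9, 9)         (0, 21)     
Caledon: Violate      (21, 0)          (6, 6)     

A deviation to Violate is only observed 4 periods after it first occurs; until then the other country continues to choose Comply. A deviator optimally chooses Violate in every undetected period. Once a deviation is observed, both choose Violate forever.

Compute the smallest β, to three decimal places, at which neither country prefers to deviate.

0.946

Deviating for the 4 undetected periods gains 21−9 = 12 per period over cooperation, then loses 9−6 = 3 per period forever once punishment starts.
Gain: 12(1 + β + … + β^3); loss: 3·β^4/(1−β).
No profitable deviation ⇔ 12(1−β^4) ≤ 3·β^4, i.e. β^4 ≥ 12/(12+3) = 4/5.
Hence β ≥ (4/5)^(1/4) ≈ 0.946.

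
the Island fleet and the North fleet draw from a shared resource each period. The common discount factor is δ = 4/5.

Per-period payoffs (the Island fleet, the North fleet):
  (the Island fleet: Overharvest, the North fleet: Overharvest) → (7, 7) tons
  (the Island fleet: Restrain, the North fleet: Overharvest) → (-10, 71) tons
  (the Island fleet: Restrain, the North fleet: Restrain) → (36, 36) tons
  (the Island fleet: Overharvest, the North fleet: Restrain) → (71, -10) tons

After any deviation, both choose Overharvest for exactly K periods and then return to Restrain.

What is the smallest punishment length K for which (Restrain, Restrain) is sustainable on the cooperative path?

IC: δ(1−δ^K)/(1−δ) ≥ (71−36)/(36−7) = 35/29.
With δ = 4/5: need 1 − δ^K ≥ 35/29·(1−4/5)/(4/5), i.e. δ^K ≤ 0.6983.
Since (4/5)^1 = 0.8000 and (4/5)^2 = 0.6400, the smallest such K is 2.

2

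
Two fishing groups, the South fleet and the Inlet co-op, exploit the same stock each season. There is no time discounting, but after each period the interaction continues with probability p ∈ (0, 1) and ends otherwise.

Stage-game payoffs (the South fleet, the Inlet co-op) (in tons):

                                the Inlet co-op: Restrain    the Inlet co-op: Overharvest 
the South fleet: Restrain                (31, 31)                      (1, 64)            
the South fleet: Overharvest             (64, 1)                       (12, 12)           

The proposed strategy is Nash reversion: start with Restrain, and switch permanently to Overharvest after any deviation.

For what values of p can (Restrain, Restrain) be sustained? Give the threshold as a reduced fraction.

Expected cooperation value is 31 + p·31 + p²·31 + … = 31/(1−p); deviation gives 64 + p·12/(1−p).
31 ≥ 64(1−p) + 12p ⇒ 52p ≥ 33 ⇒ p ≥ 33/52.

33/52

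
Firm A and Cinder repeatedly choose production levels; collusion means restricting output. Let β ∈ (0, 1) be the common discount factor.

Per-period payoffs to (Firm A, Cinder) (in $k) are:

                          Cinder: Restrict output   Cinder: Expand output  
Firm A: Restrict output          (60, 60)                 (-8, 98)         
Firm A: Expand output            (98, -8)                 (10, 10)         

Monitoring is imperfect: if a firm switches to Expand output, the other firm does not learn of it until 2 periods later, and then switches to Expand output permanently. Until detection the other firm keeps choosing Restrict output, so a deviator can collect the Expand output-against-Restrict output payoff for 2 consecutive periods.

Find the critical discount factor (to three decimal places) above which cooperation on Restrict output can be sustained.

A deviator earns 98 for 2 periods, then 10 forever; cooperating earns 60 forever. Multiplying the IC by (1−β):
60 ≥ 98(1−β^2) + 10β^2, so 88·β^2 ≥ 38 and β^2 ≥ 19/44.
β ≥ (19/44)^(1/2) ≈ 0.657.

0.657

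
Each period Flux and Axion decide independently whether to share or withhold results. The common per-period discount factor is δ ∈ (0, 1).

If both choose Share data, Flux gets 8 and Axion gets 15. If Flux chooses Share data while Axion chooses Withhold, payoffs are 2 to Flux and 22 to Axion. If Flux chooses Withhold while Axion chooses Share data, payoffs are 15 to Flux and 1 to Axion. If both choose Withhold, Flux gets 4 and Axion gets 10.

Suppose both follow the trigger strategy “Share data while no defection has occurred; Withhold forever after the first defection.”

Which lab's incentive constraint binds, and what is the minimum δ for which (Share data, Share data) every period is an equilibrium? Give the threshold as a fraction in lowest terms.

Flux; δ ≥ 7/11

For Flux: deviation gain 15−8 = 7, per-period punishment loss 8−4 = 4. IC gives δ ≥ 7/11.
For Axion: gain 7, loss 5 per period, so δ ≥ 7/12.
The tighter constraint is Flux's, so cooperation needs δ ≥ 7/11.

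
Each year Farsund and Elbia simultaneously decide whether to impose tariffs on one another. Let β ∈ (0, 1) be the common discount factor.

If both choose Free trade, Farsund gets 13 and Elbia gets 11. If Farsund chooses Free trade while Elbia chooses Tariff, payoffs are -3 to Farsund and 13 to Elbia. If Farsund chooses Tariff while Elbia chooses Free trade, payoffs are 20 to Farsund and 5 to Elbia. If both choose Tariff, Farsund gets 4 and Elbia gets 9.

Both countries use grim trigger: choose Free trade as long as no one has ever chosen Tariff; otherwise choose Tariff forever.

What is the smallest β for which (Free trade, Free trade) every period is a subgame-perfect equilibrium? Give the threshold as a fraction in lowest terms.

1/2

Farsund's threshold: (20−13)/(20−4) = 7/16.
Elbia's threshold: (13−11)/(13−9) = 1/2.
7/16 < 1/2, so Elbia binds and β* = 1/2.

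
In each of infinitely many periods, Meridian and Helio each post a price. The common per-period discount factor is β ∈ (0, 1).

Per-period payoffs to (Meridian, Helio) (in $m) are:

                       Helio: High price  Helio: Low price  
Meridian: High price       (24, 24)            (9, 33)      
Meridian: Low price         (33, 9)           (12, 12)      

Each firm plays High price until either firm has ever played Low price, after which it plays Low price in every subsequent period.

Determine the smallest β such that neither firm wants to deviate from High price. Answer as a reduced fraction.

3/7

Cooperation forever yields 24 each period: 24/(1−β).
Deviating yields 33 once, then 12 forever: 33 + 12β/(1−β).
No profitable deviation requires 24/(1−β) ≥ 33 + 12β/(1−β).
Multiplying by (1−β): 24 ≥ 33(1−β) + 12β = 33 − 21β.
So 21β ≥ 9, i.e. β ≥ 9/21 = 3/7.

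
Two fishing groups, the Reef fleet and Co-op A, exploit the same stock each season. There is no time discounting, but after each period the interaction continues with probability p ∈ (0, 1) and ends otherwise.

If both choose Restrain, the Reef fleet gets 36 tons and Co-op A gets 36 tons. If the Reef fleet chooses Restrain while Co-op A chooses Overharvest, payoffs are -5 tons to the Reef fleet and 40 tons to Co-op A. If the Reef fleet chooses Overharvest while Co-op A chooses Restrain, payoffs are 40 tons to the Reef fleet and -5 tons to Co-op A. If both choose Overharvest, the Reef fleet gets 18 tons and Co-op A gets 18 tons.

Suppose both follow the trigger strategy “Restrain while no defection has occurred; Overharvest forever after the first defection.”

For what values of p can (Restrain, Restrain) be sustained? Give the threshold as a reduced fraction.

Expected cooperation value is 36 + p·36 + p²·36 + … = 36/(1−p); deviation gives 40 + p·18/(1−p).
36 ≥ 40(1−p) + 18p ⇒ 22p ≥ 4 ⇒ p ≥ 4/22 = 2/11.

2/11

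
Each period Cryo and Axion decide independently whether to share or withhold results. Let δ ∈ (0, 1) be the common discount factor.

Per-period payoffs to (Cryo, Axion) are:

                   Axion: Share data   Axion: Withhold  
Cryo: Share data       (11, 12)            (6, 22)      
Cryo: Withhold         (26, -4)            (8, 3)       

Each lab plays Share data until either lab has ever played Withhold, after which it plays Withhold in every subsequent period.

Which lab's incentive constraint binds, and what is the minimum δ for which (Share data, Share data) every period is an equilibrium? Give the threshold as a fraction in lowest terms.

Cryo; δ ≥ 5/6

Cryo's threshold: (26−11)/(26−8) = 5/6.
Axion's threshold: (22−12)/(22−3) = 10/19.
5/6 > 10/19, so Cryo binds and δ* = 5/6.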